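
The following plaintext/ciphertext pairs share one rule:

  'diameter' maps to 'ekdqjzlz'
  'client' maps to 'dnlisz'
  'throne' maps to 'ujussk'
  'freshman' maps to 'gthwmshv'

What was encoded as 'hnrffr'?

global

The shift increases by 1 at each position, starting from +1: 1, 2, 3, ….
Reversing it on hnrffr: h−1=g, n−2=l, r−3=o, f−4=b, f−5=a, r−6=l.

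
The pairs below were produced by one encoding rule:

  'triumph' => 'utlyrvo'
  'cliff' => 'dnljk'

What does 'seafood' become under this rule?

tgdjtuk

Each letter shifts forward by (position + 1), i.e. 1, 2, 3, … — the shift grows by one for each successive letter.
Applying it to seafood: s+1=t, e+2=g, a+3=d, f+4=j, o+5=t, o+6=u, d+7=k.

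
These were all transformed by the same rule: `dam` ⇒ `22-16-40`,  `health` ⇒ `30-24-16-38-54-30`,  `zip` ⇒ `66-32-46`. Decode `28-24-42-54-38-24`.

Each letter becomes 2×(its alphabet position, a=1..z=26) + 14.
Decoding 28-24-42-54-38-24: 28→(28−14)÷2=7=g, 24→(24−14)÷2=5=e, 42→(42−14)÷2=14=n, 54→(54−14)÷2=20=t, 38→(38−14)÷2=12=l, 24→(24−14)÷2=5=e.

gentle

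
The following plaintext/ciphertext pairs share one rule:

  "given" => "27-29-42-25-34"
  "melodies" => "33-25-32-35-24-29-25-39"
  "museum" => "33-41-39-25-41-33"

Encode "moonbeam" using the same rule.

33-35-35-34-22-25-21-33

Each letter is replaced by its alphabet position (a=1..z=26) + 20.
On moonbeam: m=13→33, o=15→35, o=15→35, n=14→34, b=2→22, e=5→25, a=1→21, m=13→33.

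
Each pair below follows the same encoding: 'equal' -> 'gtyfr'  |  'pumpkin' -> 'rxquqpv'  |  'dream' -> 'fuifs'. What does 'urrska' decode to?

sonnet

The shift increases by 1 at each position, starting from +2: 2, 3, 4, ….
Decoding urrska: u−2=s, r−3=o, r−4=n, s−5=n, k−6=e, a−7=t.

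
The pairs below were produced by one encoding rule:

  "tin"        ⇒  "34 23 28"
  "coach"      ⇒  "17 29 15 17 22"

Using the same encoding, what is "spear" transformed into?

t is letter #20 and maps to 34: an offset of 14. Each letter is replaced by its alphabet position (a=1..z=26) + 14.
On spear: s=19→33, p=16→30, e=5→19, a=1→15, r=18→32.

33 30 19 15 32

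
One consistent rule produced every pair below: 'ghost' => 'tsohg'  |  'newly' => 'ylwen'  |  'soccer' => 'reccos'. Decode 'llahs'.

It's just the letters in reverse order.
Undoing it on llahs: then reverse → shall.

shall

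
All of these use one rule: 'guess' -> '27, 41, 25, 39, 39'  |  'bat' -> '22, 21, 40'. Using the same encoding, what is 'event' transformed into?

g is letter #7 and maps to 27: an offset of 20. Each letter is replaced by its alphabet position (a=1..z=26) + 20.
Applying it to event: e=5→25, v=22→42, e=5→25, n=14→34, t=20→40.

25, 42, 25, 34, 40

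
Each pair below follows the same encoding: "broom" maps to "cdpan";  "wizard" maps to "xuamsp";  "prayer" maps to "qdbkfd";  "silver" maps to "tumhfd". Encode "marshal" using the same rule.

nmseimm

Shifts by position in broom: pos 0: b→c (+1), pos 1: r→d (+12), pos 2: o→p (+1), pos 3: o→a (+12) — repeating every 2. The shifts repeat in a cycle of length 2: positions 0,1,… shift by +1, +12, then the pattern repeats.
Applying it to marshal: m+1=n, a+12=m, r+1=s, s+12=e, h+1=i, a+12=m, l+1=m.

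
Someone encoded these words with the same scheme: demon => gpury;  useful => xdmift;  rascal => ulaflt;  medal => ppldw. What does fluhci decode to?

Shifts by position in demon: pos 0: d→g (+3), pos 1: e→p (+11), pos 2: m→u (+8), pos 3: o→r (+3), pos 4: n→y (+11) — repeating every 3. It's a Vigenère-style cipher with numeric key [3,11,8]: position i shifts by key[i mod 3].
Undoing it on fluhci: f−3=c, l−11=a, u−8=m, h−3=e, c−11=r, i−8=a.

camera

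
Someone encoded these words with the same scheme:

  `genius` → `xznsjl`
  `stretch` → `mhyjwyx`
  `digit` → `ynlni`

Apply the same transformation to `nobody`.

The output letters match the input read backwards, each shifted +5: genius reversed is suineg. Two steps: reverse the string, then apply a Caesar shift of +5.
Applying it to nobody: reverse → ydobon; then shift: y+5=d, d+5=i, o+5=t, b+5=g, o+5=t, n+5=s.

ditgts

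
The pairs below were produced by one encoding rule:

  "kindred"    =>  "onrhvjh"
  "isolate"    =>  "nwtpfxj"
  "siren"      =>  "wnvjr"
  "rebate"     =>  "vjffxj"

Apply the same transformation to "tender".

The shift depends on letter class: consonant k→o is +4, but vowel i→n is +5. Two shifts are in play — +5 for a/e/i/o/u, +4 for every other letter.
On tender: t(cons)+4=x, e(vowel)+5=j, n(cons)+4=r, d(cons)+4=h, e(vowel)+5=j, r(cons)+4=v.

xjrhjv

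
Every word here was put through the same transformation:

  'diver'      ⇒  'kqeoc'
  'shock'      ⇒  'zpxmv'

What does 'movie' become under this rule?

twesp

Each letter shifts forward by (position + 7), i.e. 7, 8, 9, … — the shift grows by one for each successive letter.
Applying it to movie: m+7=t, o+8=w, v+9=e, i+10=s, e+11=p.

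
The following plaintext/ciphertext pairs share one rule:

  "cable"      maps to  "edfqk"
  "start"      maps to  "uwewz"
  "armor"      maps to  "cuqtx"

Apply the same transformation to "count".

erysz

In cable: c→e is +2, a→d is +3, b→f is +4, l→q is +5 — the shift increases by 1 each position. Letter i (0-indexed) is shifted by i+2, so successive shifts are 2, 3, 4, ….
For count: c+2=e, o+3=r, u+4=y, n+5=s, t+6=z.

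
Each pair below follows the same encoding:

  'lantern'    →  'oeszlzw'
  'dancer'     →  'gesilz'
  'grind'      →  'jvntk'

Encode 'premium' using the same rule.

In lantern: l→o is +3, a→e is +4, n→s is +5, t→z is +6 — the shift increases by 1 each position. Letter i (0-indexed) is shifted by i+3, so successive shifts are 3, 4, 5, ….
For premium: p+3=s, r+4=v, e+5=j, m+6=s, i+7=p, u+8=c, m+9=v.

svjspcv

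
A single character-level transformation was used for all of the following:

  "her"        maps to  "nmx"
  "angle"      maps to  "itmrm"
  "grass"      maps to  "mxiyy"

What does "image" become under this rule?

Vowels shift forward by 8 and consonants shift forward by 6.
On image: i(vowel)+8=q, m(cons)+6=s, a(vowel)+8=i, g(cons)+6=m, e(vowel)+8=m.

qsimm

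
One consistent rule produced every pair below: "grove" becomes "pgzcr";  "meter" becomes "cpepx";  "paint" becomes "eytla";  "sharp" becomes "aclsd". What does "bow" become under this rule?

hzm

The output letters match the input read backwards, each shifted +11: grove reversed is evorg. Two steps: reverse the string, then apply a Caesar shift of +11.
For bow: reverse → wob; then shift: w+11=h, o+11=z, b+11=m.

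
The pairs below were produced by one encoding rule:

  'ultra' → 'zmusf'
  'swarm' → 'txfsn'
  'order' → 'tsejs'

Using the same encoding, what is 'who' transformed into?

xit

The rule splits by letter class: vowels +5, consonants +1.
Applying it to who: w(cons)+1=x, h(cons)+1=i, o(vowel)+5=t.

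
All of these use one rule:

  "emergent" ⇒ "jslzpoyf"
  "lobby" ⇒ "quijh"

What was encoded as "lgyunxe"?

In emergent: e→j is +5, m→s is +6, e→l is +7, r→z is +8 — the shift increases by 1 each position. The shift increases by 1 at each position, starting from +5: 5, 6, 7, ….
Decoding lgyunxe: l−5=g, g−6=a, y−7=r, u−8=m, n−9=e, x−10=n, e−11=t.

garment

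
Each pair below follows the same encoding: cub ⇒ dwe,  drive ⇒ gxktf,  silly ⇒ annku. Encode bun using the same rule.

The output letters match the input read backwards, each shifted +2: cub reversed is buc. Read the word backwards and shift each letter +2.
On bun: reverse → nub; then shift: n+2=p, u+2=w, b+2=d.

pwd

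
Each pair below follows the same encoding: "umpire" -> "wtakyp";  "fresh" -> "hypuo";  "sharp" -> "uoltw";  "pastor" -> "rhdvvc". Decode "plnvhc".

nectar

Shifts by position in umpire: pos 0: u→w (+2), pos 1: m→t (+7), pos 2: p→a (+11), pos 3: i→k (+2), pos 4: r→y (+7), pos 5: e→p (+11) — repeating every 3. It's a Vigenère-style cipher with numeric key [2,7,11]: position i shifts by key[i mod 3].
Decoding plnvhc: p−2=n, l−7=e, n−11=c, v−2=t, h−7=a, c−11=r.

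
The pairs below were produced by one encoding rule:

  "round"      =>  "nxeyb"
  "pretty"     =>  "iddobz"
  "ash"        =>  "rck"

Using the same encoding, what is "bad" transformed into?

The output letters match the input read backwards, each shifted +10: round reversed is dnuor. Read the word backwards and shift each letter +10.
For bad: reverse → dab; then shift: d+10=n, a+10=k, b+10=l.

nkl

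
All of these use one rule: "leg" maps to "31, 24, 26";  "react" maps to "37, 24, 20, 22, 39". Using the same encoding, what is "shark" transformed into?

38, 27, 20, 37, 30

Each letter is replaced by its alphabet position (a=1..z=26) + 19.
On shark: s=19→38, h=8→27, a=1→20, r=18→37, k=11→30.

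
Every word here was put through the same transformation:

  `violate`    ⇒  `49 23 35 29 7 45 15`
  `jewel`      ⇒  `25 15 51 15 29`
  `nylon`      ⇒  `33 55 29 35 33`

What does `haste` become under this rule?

v(#22)→49 and i(#9)→23: differences scale by 2, so n = 2·pos + 5. Each letter becomes 2×(its alphabet position, a=1..z=26) + 5.
For haste: h=8→21, a=1→7, s=19→43, t=20→45, e=5→15.

21 7 43 45 15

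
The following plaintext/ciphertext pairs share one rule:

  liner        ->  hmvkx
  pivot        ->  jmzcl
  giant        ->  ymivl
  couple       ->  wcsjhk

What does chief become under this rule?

wfmkr

Each letter's alphabet position (a=0..z=25) is mapped through 7·x+8 mod 26 — an affine cipher.
For chief: c(2)→7·2+8≡22=w; h(7)→7·7+8≡5=f; i(8)→7·8+8≡12=m; e(4)→7·4+8≡10=k; f(5)→7·5+8≡17=r (all mod 26).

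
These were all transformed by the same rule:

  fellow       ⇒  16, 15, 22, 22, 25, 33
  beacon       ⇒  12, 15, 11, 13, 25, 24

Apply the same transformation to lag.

22, 11, 17

f is letter #6 and maps to 16: an offset of 10. Each letter is replaced by its alphabet position (a=1..z=26) + 10.
For lag: l=12→22, a=1→11, g=7→17.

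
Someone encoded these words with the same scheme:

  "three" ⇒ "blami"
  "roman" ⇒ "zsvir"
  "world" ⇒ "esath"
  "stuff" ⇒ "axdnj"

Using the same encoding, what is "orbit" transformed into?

The shifts repeat in a cycle of length 3: positions 0,1,… shift by +8, +4, +9, then the pattern repeats.
Applying it to orbit: o+8=w, r+4=v, b+9=k, i+8=q, t+4=x.

wvkqx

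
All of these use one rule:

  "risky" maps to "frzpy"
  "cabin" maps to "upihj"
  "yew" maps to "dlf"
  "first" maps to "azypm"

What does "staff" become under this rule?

The output letters match the input read backwards, each shifted +7: risky reversed is yksir. Read the word backwards and shift each letter +7.
On staff: reverse → ffats; then shift: f+7=m, f+7=m, a+7=h, t+7=a, s+7=z.

mmhaz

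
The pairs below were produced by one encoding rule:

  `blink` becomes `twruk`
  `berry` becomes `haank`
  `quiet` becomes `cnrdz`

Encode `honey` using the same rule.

hnwxq

The word is reversed, then every letter is shifted forward by 9.
Applying it to honey: reverse → yenoh; then shift: y+9=h, e+9=n, n+9=w, o+9=x, h+9=q.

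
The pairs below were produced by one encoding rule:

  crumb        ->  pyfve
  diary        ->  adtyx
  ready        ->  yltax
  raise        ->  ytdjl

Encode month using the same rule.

Each letter's alphabet position (a=0..z=25) is mapped through 11·x+19 mod 26 — an affine cipher.
For month: m(12)→11·12+19≡21=v; o(14)→11·14+19≡17=r; n(13)→11·13+19≡6=g; t(19)→11·19+19≡20=u; h(7)→11·7+19≡18=s (all mod 26).

vrgus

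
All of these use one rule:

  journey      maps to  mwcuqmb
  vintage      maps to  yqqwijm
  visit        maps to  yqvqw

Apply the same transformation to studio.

The shift depends on letter class: consonant j→m is +3, but vowel o→w is +8. Vowels shift forward by 8 and consonants shift forward by 3.
For studio: s(cons)+3=v, t(cons)+3=w, u(vowel)+8=c, d(cons)+3=g, i(vowel)+8=q, o(vowel)+8=w.

vwcgqw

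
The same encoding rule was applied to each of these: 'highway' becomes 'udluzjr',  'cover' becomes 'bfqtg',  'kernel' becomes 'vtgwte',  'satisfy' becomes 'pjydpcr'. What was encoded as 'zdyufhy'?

without

h(7)→u(20) and i(8)→d(3) fit y≡9x+9 (mod 26); the inverse of 9 mod 26 is 3. This is an affine cipher: with a=0,…,z=25, each position x becomes (9x+9) mod 26.
Reversing it on zdyufhy: z(25)→3·(25−9)≡22=w; d(3)→3·(3−9)≡8=i; y(24)→3·(24−9)≡19=t; u(20)→3·(20−9)≡7=h; f(5)→3·(5−9)≡14=o; h(7)→3·(7−9)≡20=u; y(24)→3·(24−9)≡19=t (all mod 26).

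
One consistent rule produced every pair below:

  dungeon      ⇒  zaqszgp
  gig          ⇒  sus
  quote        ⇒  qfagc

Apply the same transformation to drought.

The output letters match the input read backwards, each shifted +12: dungeon reversed is noegnud. Two steps: reverse the string, then apply a Caesar shift of +12.
Applying it to drought: reverse → thguord; then shift: t+12=f, h+12=t, g+12=s, u+12=g, o+12=a, r+12=d, d+12=p.

ftsgadp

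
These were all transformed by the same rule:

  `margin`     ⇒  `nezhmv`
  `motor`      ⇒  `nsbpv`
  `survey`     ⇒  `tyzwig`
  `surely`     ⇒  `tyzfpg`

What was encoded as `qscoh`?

pound

A repeating key of period 3 is used — shifts +1, +4, +8 over and over.
Decoding qscoh: q−1=p, s−4=o, c−8=u, o−1=n, h−4=d.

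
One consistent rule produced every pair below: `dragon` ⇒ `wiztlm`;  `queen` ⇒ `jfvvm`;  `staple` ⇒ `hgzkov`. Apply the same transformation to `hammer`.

sznnvi

Each pair mirrors across the alphabet (d↔w, r↔i, a↔z): positions sum to 25. Letters are reflected about the middle of the alphabet (position → 25−position): Atbash.
On hammer: h↔s, a↔z, m↔n, m↔n, e↔v, r↔i.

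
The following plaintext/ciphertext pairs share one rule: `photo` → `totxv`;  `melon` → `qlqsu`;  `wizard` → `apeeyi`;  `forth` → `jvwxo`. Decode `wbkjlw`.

suffer

The shifts repeat in a cycle of length 3: positions 0,1,… shift by +4, +7, +5, then the pattern repeats.
Decoding wbkjlw: w−4=s, b−7=u, k−5=f, j−4=f, l−7=e, w−5=r.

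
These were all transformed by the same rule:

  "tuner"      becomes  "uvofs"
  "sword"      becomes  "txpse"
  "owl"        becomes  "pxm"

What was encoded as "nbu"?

mat

Compare letters: t→u is +1, u→v is +1, n→o is +1 — a constant shift. This is a Caesar cipher with shift 1.
Undoing it on nbu: n−1=m, b−1=a, u−1=t.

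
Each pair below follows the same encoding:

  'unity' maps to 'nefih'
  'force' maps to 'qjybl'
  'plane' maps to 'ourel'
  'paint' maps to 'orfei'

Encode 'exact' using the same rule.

lcrbi

u(20)→n(13) and n(13)→e(4) fit y≡5x+17 (mod 26); the inverse of 5 mod 26 is 21. Each letter's alphabet position (a=0..z=25) is mapped through 5·x+17 mod 26 — an affine cipher.
Applying it to exact: e(4)→5·4+17≡11=l; x(23)→5·23+17≡2=c; a(0)→5·0+17≡17=r; c(2)→5·2+17≡1=b; t(19)→5·19+17≡8=i (all mod 26).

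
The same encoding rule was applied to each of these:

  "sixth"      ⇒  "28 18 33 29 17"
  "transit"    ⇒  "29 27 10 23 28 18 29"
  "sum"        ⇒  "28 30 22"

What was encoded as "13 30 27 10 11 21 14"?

The number is (letter's place in the alphabet, a=1) + 9.
Decoding 13 30 27 10 11 21 14: 13→(13−9)÷1=4=d, 30→(30−9)÷1=21=u, 27→(27−9)÷1=18=r, 10→(10−9)÷1=1=a, 11→(11−9)÷1=2=b, 21→(21−9)÷1=12=l, 14→(14−9)÷1=5=e.

durable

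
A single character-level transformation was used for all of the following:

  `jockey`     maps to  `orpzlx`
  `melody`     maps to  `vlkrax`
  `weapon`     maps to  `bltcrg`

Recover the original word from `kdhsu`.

light

j(9)→o(14) and o(14)→r(17) fit y≡11x+19 (mod 26); the inverse of 11 mod 26 is 19. This is an affine cipher: with a=0,…,z=25, each position x becomes (11x+19) mod 26.
Decoding kdhsu: k(10)→19·(10−19)≡11=l; d(3)→19·(3−19)≡8=i; h(7)→19·(7−19)≡6=g; s(18)→19·(18−19)≡7=h; u(20)→19·(20−19)≡19=t (all mod 26).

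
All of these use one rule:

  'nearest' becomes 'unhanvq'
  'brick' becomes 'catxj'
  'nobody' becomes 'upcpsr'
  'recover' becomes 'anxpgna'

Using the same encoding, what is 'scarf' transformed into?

n(13)→u(20) and e(4)→n(13) fit y≡21x+7 (mod 26); the inverse of 21 mod 26 is 5. Each letter's alphabet position (a=0..z=25) is mapped through 21·x+7 mod 26 — an affine cipher.
Applying it to scarf: s(18)→21·18+7≡21=v; c(2)→21·2+7≡23=x; a(0)→21·0+7≡7=h; r(17)→21·17+7≡0=a; f(5)→21·5+7≡8=i (all mod 26).

vxhai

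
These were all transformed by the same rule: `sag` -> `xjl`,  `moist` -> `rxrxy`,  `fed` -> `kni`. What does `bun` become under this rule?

The shift depends on letter class: consonant s→x is +5, but vowel a→j is +9. The rule splits by letter class: vowels +9, consonants +5.
For bun: b(cons)+5=g, u(vowel)+9=d, n(cons)+5=s.

gds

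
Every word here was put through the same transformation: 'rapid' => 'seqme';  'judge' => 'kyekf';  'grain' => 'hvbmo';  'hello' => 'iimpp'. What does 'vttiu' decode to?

upset

The shifts repeat in a cycle of length 2: positions 0,1,… shift by +1, +4, then the pattern repeats.
Reversing it on vttiu: v−1=u, t−4=p, t−1=s, i−4=e, u−1=t.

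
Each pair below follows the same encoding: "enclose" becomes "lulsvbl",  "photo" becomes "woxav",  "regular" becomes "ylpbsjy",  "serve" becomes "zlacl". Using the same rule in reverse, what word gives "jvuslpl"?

Shifts by position in enclose: pos 0: e→l (+7), pos 1: n→u (+7), pos 2: c→l (+9), pos 3: l→s (+7), pos 4: o→v (+7), pos 5: s→b (+9) — repeating every 3. A repeating key of period 3 is used — shifts +7, +7, +9 over and over.
Decoding jvuslpl: j−7=c, v−7=o, u−9=l, s−7=l, l−7=e, p−9=g, l−7=e.

college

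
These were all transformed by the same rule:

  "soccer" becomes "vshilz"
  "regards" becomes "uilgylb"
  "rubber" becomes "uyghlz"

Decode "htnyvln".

episode

In soccer: s→v is +3, o→s is +4, c→h is +5, c→i is +6 — the shift increases by 1 each position. The shift increases by 1 at each position, starting from +3: 3, 4, 5, ….
Reversing it on htnyvln: h−3=e, t−4=p, n−5=i, y−6=s, v−7=o, l−8=d, n−9=e.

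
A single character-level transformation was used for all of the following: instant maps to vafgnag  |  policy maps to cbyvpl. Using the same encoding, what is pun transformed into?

cha

Compare letters: i→v is +13, n→a is +13, s→f is +13 — a constant shift. Each letter is shifted forward by 13 in the alphabet (a Caesar shift of +13).
For pun: p+13=c, u+13=h, n+13=a.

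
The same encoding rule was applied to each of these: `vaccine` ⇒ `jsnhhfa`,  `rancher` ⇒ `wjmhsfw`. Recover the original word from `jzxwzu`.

The output letters match the input read backwards, each shifted +5: vaccine reversed is eniccav. Read the word backwards and shift each letter +5.
Reversing it on jzxwzu: shift back: j−5=e, z−5=u, x−5=s, w−5=r, z−5=u, u−5=p → eusrup; then reverse → pursue.

pursue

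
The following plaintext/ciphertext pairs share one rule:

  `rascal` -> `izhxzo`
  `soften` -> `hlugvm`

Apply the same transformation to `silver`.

Each letter is replaced by its mirror in the alphabet: a↔z, b↔y, c↔x, and so on (the Atbash cipher).
For silver: s↔h, i↔r, l↔o, v↔e, e↔v, r↔i.

hroevi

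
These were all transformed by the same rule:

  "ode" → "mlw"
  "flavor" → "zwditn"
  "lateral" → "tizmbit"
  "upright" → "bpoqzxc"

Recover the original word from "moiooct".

luggage

The output letters match the input read backwards, each shifted +8: ode reversed is edo. The word is reversed, then every letter is shifted forward by 8.
Reversing it on moiooct: shift back: m−8=e, o−8=g, i−8=a, o−8=g, o−8=g, c−8=u, t−8=l → egaggul; then reverse → luggage.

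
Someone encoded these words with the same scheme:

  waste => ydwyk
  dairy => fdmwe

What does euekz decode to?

craft

The shift increases by 1 at each position, starting from +2: 2, 3, 4, ….
Decoding euekz: e−2=c, u−3=r, e−4=a, k−5=f, z−6=t.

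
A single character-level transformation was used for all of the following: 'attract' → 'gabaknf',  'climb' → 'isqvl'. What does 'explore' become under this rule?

Each letter shifts forward by (position + 6), i.e. 6, 7, 8, … — the shift grows by one for each successive letter.
For explore: e+6=k, x+7=e, p+8=x, l+9=u, o+10=y, r+11=c, e+12=q.

kexuycq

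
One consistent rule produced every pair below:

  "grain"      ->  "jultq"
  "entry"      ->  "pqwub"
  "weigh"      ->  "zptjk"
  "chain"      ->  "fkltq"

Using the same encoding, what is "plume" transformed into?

The shift depends on letter class: consonant g→j is +3, but vowel a→l is +11. Two shifts are in play — +11 for a/e/i/o/u, +3 for every other letter.
For plume: p(cons)+3=s, l(cons)+3=o, u(vowel)+11=f, m(cons)+3=p, e(vowel)+11=p.

sofpp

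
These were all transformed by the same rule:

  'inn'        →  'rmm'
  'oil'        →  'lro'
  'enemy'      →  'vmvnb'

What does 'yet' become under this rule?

bvg

Each pair mirrors across the alphabet (i↔r, n↔m, n↔m): positions sum to 25. Letters are reflected about the middle of the alphabet (position → 25−position): Atbash.
Applying it to yet: y↔b, e↔v, t↔g.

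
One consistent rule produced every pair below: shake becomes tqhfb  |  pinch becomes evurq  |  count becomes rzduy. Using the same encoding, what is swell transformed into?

tnbkk

s(18)→t(19) and h(7)→q(16) fit y≡5x+7 (mod 26); the inverse of 5 mod 26 is 21. Treating letters as 0–25, the rule is x ↦ 5x + 7 (mod 26).
Applying it to swell: s(18)→5·18+7≡19=t; w(22)→5·22+7≡13=n; e(4)→5·4+7≡1=b; l(11)→5·11+7≡10=k; l(11)→5·11+7≡10=k (all mod 26).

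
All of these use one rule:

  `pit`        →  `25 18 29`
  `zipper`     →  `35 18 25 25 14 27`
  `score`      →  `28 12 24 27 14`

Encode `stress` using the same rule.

Letters become their 1-based position plus 9 (so a→10, b→11, …).
Applying it to stress: s=19→28, t=20→29, r=18→27, e=5→14, s=19→28, s=19→28.

28 29 27 14 28 28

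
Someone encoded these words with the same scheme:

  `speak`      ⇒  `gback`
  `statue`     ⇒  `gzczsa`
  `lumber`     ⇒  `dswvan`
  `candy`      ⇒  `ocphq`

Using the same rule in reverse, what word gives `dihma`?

s(18)→g(6) and p(15)→b(1) fit y≡19x+2 (mod 26); the inverse of 19 mod 26 is 11. This is an affine cipher: with a=0,…,z=25, each position x becomes (19x+2) mod 26.
Reversing it on dihma: d(3)→11·(3−2)≡11=l; i(8)→11·(8−2)≡14=o; h(7)→11·(7−2)≡3=d; m(12)→11·(12−2)≡6=g; a(0)→11·(0−2)≡4=e (all mod 26).

lodge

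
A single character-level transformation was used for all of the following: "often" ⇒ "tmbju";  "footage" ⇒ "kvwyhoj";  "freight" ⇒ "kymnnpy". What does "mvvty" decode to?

honor

Shifts by position in often: pos 0: o→t (+5), pos 1: f→m (+7), pos 2: t→b (+8), pos 3: e→j (+5), pos 4: n→u (+7) — repeating every 3. It's a Vigenère-style cipher with numeric key [5,7,8]: position i shifts by key[i mod 3].
Undoing it on mvvty: m−5=h, v−7=o, v−8=n, t−5=o, y−7=r.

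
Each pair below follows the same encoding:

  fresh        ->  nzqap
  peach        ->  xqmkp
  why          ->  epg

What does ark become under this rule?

The shift depends on letter class: consonant f→n is +8, but vowel e→q is +12. Two shifts are in play — +12 for a/e/i/o/u, +8 for every other letter.
Applying it to ark: a(vowel)+12=m, r(cons)+8=z, k(cons)+8=s.

mzs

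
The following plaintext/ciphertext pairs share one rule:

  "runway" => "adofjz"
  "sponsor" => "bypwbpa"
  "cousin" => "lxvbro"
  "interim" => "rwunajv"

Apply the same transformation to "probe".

Shifts by position in runway: pos 0: r→a (+9), pos 1: u→d (+9), pos 2: n→o (+1), pos 3: w→f (+9), pos 4: a→j (+9), pos 5: y→z (+1) — repeating every 3. The shifts repeat in a cycle of length 3: positions 0,1,… shift by +9, +9, +1, then the pattern repeats.
For probe: p+9=y, r+9=a, o+1=p, b+9=k, e+9=n.

yapkn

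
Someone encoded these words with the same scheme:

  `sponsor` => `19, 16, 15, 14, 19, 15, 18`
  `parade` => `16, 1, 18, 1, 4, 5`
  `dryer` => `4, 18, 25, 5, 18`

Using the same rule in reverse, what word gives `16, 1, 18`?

par

Letters become their 1-indexed alphabet positions: a=1 … z=26.
Reversing it on 16, 1, 18: 16=p, 1=a, 18=r.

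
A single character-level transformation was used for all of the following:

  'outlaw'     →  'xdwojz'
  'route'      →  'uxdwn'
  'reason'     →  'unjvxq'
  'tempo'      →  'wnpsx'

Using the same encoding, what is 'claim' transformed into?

The shift depends on letter class: consonant t→w is +3, but vowel o→x is +9. Vowels shift forward by 9 and consonants shift forward by 3.
Applying it to claim: c(cons)+3=f, l(cons)+3=o, a(vowel)+9=j, i(vowel)+9=r, m(cons)+3=p.

fojrp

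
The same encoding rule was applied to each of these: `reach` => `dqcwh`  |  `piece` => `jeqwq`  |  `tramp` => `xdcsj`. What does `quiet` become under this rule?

This is an affine cipher: with a=0,…,z=25, each position x becomes (23x+2) mod 26.
On quiet: q(16)→23·16+2≡6=g; u(20)→23·20+2≡20=u; i(8)→23·8+2≡4=e; e(4)→23·4+2≡16=q; t(19)→23·19+2≡23=x (all mod 26).

gueqx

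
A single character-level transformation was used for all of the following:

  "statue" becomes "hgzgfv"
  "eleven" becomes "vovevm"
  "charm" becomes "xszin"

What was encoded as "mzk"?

nap

Each pair mirrors across the alphabet (s↔h, t↔g, a↔z): positions sum to 25. Each letter is replaced by its mirror in the alphabet: a↔z, b↔y, c↔x, and so on (the Atbash cipher).
Reversing it on mzk: m↔n, z↔a, k↔p.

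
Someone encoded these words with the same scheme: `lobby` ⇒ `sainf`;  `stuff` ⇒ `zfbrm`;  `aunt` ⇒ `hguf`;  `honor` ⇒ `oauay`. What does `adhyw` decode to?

Shifts by position in lobby: pos 0: l→s (+7), pos 1: o→a (+12), pos 2: b→i (+7), pos 3: b→n (+12) — repeating every 2. The shifts repeat in a cycle of length 2: positions 0,1,… shift by +7, +12, then the pattern repeats.
Reversing it on adhyw: a−7=t, d−12=r, h−7=a, y−12=m, w−7=p.

tramp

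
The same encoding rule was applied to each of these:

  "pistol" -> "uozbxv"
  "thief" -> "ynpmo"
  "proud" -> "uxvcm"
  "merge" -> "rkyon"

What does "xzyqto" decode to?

strike

The shift increases by 1 at each position, starting from +5: 5, 6, 7, ….
Decoding xzyqto: x−5=s, z−6=t, y−7=r, q−8=i, t−9=k, o−10=e.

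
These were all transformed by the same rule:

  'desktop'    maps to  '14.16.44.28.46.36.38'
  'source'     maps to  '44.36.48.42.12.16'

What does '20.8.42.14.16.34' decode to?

garden

d(#4)→14 and e(#5)→16: differences scale by 2, so n = 2·pos + 6. The formula is n = 2×(alphabet index, a=1) + 6.
Decoding 20.8.42.14.16.34: 20→(20−6)÷2=7=g, 8→(8−6)÷2=1=a, 42→(42−6)÷2=18=r, 14→(14−6)÷2=4=d, 16→(16−6)÷2=5=e, 34→(34−6)÷2=14=n.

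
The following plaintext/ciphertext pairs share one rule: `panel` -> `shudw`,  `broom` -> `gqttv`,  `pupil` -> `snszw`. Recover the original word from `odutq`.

tenor

p(15)→s(18) and a(0)→h(7) fit y≡25x+7 (mod 26); the inverse of 25 mod 26 is 25. Treating letters as 0–25, the rule is x ↦ 25x + 7 (mod 26).
Undoing it on odutq: o(14)→25·(14−7)≡19=t; d(3)→25·(3−7)≡4=e; u(20)→25·(20−7)≡13=n; t(19)→25·(19−7)≡14=o; q(16)→25·(16−7)≡17=r (all mod 26).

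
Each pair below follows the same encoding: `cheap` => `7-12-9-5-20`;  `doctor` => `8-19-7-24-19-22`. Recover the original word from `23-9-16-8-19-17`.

The number is (letter's place in the alphabet, a=1) + 4.
Reversing it on 23-9-16-8-19-17: 23→(23−4)÷1=19=s, 9→(9−4)÷1=5=e, 16→(16−4)÷1=12=l, 8→(8−4)÷1=4=d, 19→(19−4)÷1=15=o, 17→(17−4)÷1=13=m.

seldom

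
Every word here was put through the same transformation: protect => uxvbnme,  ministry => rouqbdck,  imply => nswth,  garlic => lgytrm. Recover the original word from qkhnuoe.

leaflet

Letter i (0-indexed) is shifted by i+5, so successive shifts are 5, 6, 7, ….
Decoding qkhnuoe: q−5=l, k−6=e, h−7=a, n−8=f, u−9=l, o−10=e, e−11=t.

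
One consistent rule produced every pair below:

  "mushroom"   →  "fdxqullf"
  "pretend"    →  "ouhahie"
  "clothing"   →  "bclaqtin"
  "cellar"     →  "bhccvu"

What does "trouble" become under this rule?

auldych

m(12)→f(5) and u(20)→d(3) fit y≡3x+21 (mod 26); the inverse of 3 mod 26 is 9. This is an affine cipher: with a=0,…,z=25, each position x becomes (3x+21) mod 26.
Applying it to trouble: t(19)→3·19+21≡0=a; r(17)→3·17+21≡20=u; o(14)→3·14+21≡11=l; u(20)→3·20+21≡3=d; b(1)→3·1+21≡24=y; l(11)→3·11+21≡2=c; e(4)→3·4+21≡7=h (all mod 26).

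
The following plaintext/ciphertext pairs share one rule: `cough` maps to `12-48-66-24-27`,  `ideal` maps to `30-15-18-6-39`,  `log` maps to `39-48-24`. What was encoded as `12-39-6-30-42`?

c(#3)→12 and o(#15)→48: differences scale by 3, so n = 3·pos + 3. The formula is n = 3×(alphabet index, a=1) + 3.
Reversing it on 12-39-6-30-42: 12→(12−3)÷3=3=c, 39→(39−3)÷3=12=l, 6→(6−3)÷3=1=a, 30→(30−3)÷3=9=i, 42→(42−3)÷3=13=m.

claim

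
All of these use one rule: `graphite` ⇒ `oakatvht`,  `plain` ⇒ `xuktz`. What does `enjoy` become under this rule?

mwtzk

In graphite: g→o is +8, r→a is +9, a→k is +10, p→a is +11 — the shift increases by 1 each position. Letter i (0-indexed) is shifted by i+8, so successive shifts are 8, 9, 10, ….
On enjoy: e+8=m, n+9=w, j+10=t, o+11=z, y+12=k.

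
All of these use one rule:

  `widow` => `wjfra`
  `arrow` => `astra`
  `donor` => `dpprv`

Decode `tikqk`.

thing

In widow: w→w is +0, i→j is +1, d→f is +2, o→r is +3 — the shift increases by 1 each position. Each letter shifts forward by its position index (0, 1, 2, …) — the shift grows by one for each successive letter.
Reversing it on tikqk: t−0=t, i−1=h, k−2=i, q−3=n, k−4=g.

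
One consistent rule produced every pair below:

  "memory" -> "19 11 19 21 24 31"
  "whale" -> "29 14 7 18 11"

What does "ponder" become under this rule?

22 21 20 10 11 24

m is letter #13 and maps to 19: an offset of 6. Letters become their 1-based position plus 6 (so a→7, b→8, …).
For ponder: p=16→22, o=15→21, n=14→20, d=4→10, e=5→11, r=18→24.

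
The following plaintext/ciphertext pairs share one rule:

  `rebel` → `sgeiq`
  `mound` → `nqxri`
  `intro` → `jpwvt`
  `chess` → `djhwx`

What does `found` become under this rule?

In rebel: r→s is +1, e→g is +2, b→e is +3, e→i is +4 — the shift increases by 1 each position. Letter i (0-indexed) is shifted by i+1, so successive shifts are 1, 2, 3, ….
Applying it to found: f+1=g, o+2=q, u+3=x, n+4=r, d+5=i.

gqxri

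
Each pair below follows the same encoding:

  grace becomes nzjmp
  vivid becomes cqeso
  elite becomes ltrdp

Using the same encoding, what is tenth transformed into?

amwds

In grace: g→n is +7, r→z is +8, a→j is +9, c→m is +10 — the shift increases by 1 each position. Letter i (0-indexed) is shifted by i+7, so successive shifts are 7, 8, 9, ….
Applying it to tenth: t+7=a, e+8=m, n+9=w, t+10=d, h+11=s.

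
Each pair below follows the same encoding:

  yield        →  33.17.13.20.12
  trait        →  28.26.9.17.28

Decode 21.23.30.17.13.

movie

y is letter #25 and maps to 33: an offset of 8. The number is (letter's place in the alphabet, a=1) + 8.
Reversing it on 21.23.30.17.13: 21→(21−8)÷1=13=m, 23→(23−8)÷1=15=o, 30→(30−8)÷1=22=v, 17→(17−8)÷1=9=i, 13→(13−8)÷1=5=e.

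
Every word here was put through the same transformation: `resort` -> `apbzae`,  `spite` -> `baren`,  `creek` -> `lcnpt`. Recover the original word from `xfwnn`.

Shifts by position in resort: pos 0: r→a (+9), pos 1: e→p (+11), pos 2: s→b (+9), pos 3: o→z (+11) — repeating every 2. The shifts repeat in a cycle of length 2: positions 0,1,… shift by +9, +11, then the pattern repeats.
Reversing it on xfwnn: x−9=o, f−11=u, w−9=n, n−11=c, n−9=e.

ounce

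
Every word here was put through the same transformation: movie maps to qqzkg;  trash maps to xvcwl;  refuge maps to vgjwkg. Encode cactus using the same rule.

gcgxww

Vowels shift forward by 2 and consonants shift forward by 4.
On cactus: c(cons)+4=g, a(vowel)+2=c, c(cons)+4=g, t(cons)+4=x, u(vowel)+2=w, s(cons)+4=w.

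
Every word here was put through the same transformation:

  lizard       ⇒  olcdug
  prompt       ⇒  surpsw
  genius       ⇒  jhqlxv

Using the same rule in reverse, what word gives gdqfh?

dance

Compare letters: l→o is +3, i→l is +3, z→c is +3 — a constant shift. Each letter is shifted forward by 3 in the alphabet (a Caesar shift of +3).
Decoding gdqfh: g−3=d, d−3=a, q−3=n, f−3=c, h−3=e.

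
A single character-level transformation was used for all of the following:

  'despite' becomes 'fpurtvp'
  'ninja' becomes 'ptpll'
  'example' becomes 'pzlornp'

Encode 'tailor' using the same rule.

vltnzt

Two shifts are in play — +11 for a/e/i/o/u, +2 for every other letter.
For tailor: t(cons)+2=v, a(vowel)+11=l, i(vowel)+11=t, l(cons)+2=n, o(vowel)+11=z, r(cons)+2=t.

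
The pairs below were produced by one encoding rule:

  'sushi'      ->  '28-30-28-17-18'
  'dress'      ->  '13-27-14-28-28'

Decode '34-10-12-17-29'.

yacht

s is letter #19 and maps to 28: an offset of 9. Each letter is replaced by its alphabet position (a=1..z=26) + 9.
Reversing it on 34-10-12-17-29: 34→(34−9)÷1=25=y, 10→(10−9)÷1=1=a, 12→(12−9)÷1=3=c, 17→(17−9)÷1=8=h, 29→(29−9)÷1=20=t.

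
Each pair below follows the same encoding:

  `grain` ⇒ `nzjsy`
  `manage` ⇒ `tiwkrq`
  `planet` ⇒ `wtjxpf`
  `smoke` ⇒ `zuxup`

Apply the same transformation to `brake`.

izjup

In grain: g→n is +7, r→z is +8, a→j is +9, i→s is +10 — the shift increases by 1 each position. Each letter shifts forward by (position + 7), i.e. 7, 8, 9, … — the shift grows by one for each successive letter.
On brake: b+7=i, r+8=z, a+9=j, k+10=u, e+11=p.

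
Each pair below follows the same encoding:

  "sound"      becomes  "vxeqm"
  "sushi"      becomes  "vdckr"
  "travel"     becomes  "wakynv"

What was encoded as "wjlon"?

table

Shifts by position in sound: pos 0: s→v (+3), pos 1: o→x (+9), pos 2: u→e (+10), pos 3: n→q (+3), pos 4: d→m (+9) — repeating every 3. A repeating key of period 3 is used — shifts +3, +9, +10 over and over.
Decoding wjlon: w−3=t, j−9=a, l−10=b, o−3=l, n−9=e.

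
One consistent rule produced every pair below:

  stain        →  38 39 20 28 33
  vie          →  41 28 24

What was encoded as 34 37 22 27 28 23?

orchid

s is letter #19 and maps to 38: an offset of 19. The number is (letter's place in the alphabet, a=1) + 19.
Undoing it on 34 37 22 27 28 23: 34→(34−19)÷1=15=o, 37→(37−19)÷1=18=r, 22→(22−19)÷1=3=c, 27→(27−19)÷1=8=h, 28→(28−19)÷1=9=i, 23→(23−19)÷1=4=d.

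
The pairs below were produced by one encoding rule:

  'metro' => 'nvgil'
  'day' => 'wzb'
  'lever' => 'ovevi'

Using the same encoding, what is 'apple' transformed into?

zkkov

Each pair mirrors across the alphabet (m↔n, e↔v, t↔g): positions sum to 25. Each letter is replaced by its mirror in the alphabet: a↔z, b↔y, c↔x, and so on (the Atbash cipher).
For apple: a↔z, p↔k, p↔k, l↔o, e↔v.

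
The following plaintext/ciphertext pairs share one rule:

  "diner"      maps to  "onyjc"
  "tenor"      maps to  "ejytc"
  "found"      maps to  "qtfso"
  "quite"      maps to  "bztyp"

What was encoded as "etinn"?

toxic

Shifts by position in diner: pos 0: d→o (+11), pos 1: i→n (+5), pos 2: n→y (+11), pos 3: e→j (+5) — repeating every 2. The shifts repeat in a cycle of length 2: positions 0,1,… shift by +11, +5, then the pattern repeats.
Undoing it on etinn: e−11=t, t−5=o, i−11=x, n−5=i, n−11=c.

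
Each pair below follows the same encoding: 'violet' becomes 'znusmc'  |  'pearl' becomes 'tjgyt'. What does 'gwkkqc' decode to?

In violet: v→z is +4, i→n is +5, o→u is +6, l→s is +7 — the shift increases by 1 each position. Letter i (0-indexed) is shifted by i+4, so successive shifts are 4, 5, 6, ….
Undoing it on gwkkqc: g−4=c, w−5=r, k−6=e, k−7=d, q−8=i, c−9=t.

credit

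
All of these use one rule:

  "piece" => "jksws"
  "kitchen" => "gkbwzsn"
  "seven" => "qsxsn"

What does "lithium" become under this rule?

rkbzkmc

Treating letters as 0–25, the rule is x ↦ 11x + 0 (mod 26).
For lithium: l(11)→11·11+0≡17=r; i(8)→11·8+0≡10=k; t(19)→11·19+0≡1=b; h(7)→11·7+0≡25=z; i(8)→11·8+0≡10=k; u(20)→11·20+0≡12=m; m(12)→11·12+0≡2=c (all mod 26).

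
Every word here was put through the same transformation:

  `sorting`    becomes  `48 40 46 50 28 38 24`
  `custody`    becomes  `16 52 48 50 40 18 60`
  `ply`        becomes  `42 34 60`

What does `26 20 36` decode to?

hem

With a=1..z=26, the number is 2·pos + 10.
Undoing it on 26 20 36: 26→(26−10)÷2=8=h, 20→(20−10)÷2=5=e, 36→(36−10)÷2=13=m.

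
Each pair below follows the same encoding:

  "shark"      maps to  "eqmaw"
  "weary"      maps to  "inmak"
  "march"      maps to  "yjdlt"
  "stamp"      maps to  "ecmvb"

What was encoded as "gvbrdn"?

Shifts by position in shark: pos 0: s→e (+12), pos 1: h→q (+9), pos 2: a→m (+12), pos 3: r→a (+9) — repeating every 2. The shifts repeat in a cycle of length 2: positions 0,1,… shift by +12, +9, then the pattern repeats.
Decoding gvbrdn: g−12=u, v−9=m, b−12=p, r−9=i, d−12=r, n−9=e.

umpire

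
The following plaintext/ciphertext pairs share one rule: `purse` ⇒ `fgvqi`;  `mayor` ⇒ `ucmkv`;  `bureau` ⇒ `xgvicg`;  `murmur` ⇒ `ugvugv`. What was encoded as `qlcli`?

p(15)→f(5) and u(20)→g(6) fit y≡21x+2 (mod 26); the inverse of 21 mod 26 is 5. Each letter's alphabet position (a=0..z=25) is mapped through 21·x+2 mod 26 — an affine cipher.
Decoding qlcli: q(16)→5·(16−2)≡18=s; l(11)→5·(11−2)≡19=t; c(2)→5·(2−2)≡0=a; l(11)→5·(11−2)≡19=t; i(8)→5·(8−2)≡4=e (all mod 26).

state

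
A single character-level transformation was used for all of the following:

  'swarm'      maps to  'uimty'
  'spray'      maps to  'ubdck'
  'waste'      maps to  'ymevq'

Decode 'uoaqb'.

Shifts by position in swarm: pos 0: s→u (+2), pos 1: w→i (+12), pos 2: a→m (+12), pos 3: r→t (+2), pos 4: m→y (+12) — repeating every 3. The shifts repeat in a cycle of length 3: positions 0,1,… shift by +2, +12, +12, then the pattern repeats.
Decoding uoaqb: u−2=s, o−12=c, a−12=o, q−2=o, b−12=p.

scoop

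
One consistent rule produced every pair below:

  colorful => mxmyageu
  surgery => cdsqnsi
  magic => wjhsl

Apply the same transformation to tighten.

Shifts by position in colorful: pos 0: c→m (+10), pos 1: o→x (+9), pos 2: l→m (+1), pos 3: o→y (+10), pos 4: r→a (+9), pos 5: f→g (+1) — repeating every 3. It's a Vigenère-style cipher with numeric key [10,9,1]: position i shifts by key[i mod 3].
Applying it to tighten: t+10=d, i+9=r, g+1=h, h+10=r, t+9=c, e+1=f, n+10=x.

drhrcfx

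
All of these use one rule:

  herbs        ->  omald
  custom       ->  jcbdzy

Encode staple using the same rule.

zbjzwq

In herbs: h→o is +7, e→m is +8, r→a is +9, b→l is +10 — the shift increases by 1 each position. The shift increases by 1 at each position, starting from +7: 7, 8, 9, ….
For staple: s+7=z, t+8=b, a+9=j, p+10=z, l+11=w, e+12=q.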